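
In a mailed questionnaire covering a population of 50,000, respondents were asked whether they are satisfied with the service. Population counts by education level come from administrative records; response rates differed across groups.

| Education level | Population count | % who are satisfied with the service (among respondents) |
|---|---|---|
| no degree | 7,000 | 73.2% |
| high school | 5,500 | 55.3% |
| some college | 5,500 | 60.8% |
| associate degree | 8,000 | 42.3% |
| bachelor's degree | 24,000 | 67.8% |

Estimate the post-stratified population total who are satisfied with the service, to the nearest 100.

Each cell contributes its population count × the respondent rate:
  no degree: 7,000 × 73.2% = 5124
  high school: 5,500 × 55.3% = 3041.5
  some college: 5,500 × 60.8% = 3344
  associate degree: 8,000 × 42.3% = 3384
  bachelor's degree: 24,000 × 67.8% = 16,272
Estimated total = 31165.5 → 31,200.

31,200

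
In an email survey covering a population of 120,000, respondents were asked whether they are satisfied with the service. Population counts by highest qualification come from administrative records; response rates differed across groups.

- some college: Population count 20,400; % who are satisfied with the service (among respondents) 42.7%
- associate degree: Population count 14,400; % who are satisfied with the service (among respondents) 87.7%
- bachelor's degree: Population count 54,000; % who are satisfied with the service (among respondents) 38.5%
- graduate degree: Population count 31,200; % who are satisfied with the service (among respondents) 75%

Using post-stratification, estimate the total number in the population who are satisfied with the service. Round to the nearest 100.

Estimated count per cell = population count × respondent percentage:
  some college: 20,400 × 42.7% = 8710.8
  associate degree: 14,400 × 87.7% = 12628.8
  bachelor's degree: 54,000 × 38.5% = 20,790
  graduate degree: 31,200 × 75% = 23,400
Estimated total = 65529.6 → 65,500.

65,500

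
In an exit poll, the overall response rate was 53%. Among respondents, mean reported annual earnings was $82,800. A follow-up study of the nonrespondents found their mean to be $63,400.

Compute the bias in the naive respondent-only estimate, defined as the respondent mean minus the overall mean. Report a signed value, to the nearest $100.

Nonresponse fraction = 1 − 0.53 = 0.47.
Bias = (nonresponse fraction) × (respondent mean − nonrespondent mean)
     = 0.47 × (82,800 − 63,400) = 0.47 × 19,400 = 9118.

+$9,100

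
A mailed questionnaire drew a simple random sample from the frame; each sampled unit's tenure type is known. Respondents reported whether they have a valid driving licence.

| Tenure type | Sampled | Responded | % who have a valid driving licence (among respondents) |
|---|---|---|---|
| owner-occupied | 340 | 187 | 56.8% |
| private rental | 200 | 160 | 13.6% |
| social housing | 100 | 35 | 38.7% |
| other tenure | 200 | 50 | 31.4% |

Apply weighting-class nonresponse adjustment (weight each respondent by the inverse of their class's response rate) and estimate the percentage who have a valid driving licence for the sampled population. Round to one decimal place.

38.3%

Class response rates: owner-occupied 187/340 = 55%, private rental 160/200 = 80%, social housing 35/100 = 35%, other tenure 50/200 = 25%.
Each respondent's weight = sampled/responded in their class; summing within a class gives n_sampled, so:
  owner-occupied: 340 × 56.8 = 19,312
  private rental: 200 × 13.6 = 2720
  social housing: 100 × 38.7 = 3870
  other tenure: 200 × 31.4 = 6280
Adjusted estimate = 32,182 / 840 = 38.3119 → 38.3%.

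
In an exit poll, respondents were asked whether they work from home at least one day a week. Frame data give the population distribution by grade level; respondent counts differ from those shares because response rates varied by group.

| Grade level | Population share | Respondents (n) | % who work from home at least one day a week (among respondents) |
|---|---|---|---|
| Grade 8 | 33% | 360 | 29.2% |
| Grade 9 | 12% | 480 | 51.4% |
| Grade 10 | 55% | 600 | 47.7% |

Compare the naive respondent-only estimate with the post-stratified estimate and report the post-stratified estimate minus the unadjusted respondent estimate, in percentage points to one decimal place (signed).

-2.3 percentage points

Naive respondent-only estimate (weights = respondent counts):
  (360/1440)×29.2 + (480/1440)×51.4 + (600/1440)×47.7 = 44.3083%
Reweighting by population grade level shares:
  0.33×29.2 + 0.12×51.4 + 0.55×47.7 = 42.039%
Difference = 42.039 − 44.3083 = -2.2693 pp.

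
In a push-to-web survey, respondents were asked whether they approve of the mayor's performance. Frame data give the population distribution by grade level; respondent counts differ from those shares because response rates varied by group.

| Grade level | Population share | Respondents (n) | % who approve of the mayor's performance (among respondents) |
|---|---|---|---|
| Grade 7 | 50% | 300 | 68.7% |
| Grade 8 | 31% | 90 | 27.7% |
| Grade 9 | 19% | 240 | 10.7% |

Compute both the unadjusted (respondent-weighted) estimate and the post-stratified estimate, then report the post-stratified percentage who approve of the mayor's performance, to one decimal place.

Without adjustment, the pooled respondent share is:
  (300/630)×68.7 + (90/630)×27.7 + (240/630)×10.7 = 40.7476%
Reweighting by population grade level shares:
  0.5×68.7 + 0.31×27.7 + 0.19×10.7 = 44.97%

45.0%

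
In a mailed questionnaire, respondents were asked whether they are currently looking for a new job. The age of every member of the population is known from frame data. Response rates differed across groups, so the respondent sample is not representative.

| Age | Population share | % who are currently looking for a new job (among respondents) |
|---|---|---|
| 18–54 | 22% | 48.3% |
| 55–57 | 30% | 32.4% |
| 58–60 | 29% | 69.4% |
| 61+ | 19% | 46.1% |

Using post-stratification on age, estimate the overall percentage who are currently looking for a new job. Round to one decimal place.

Each cell contributes population-share × respondent value:
  18–54: 0.22 × 48.3 = 10.626
  55–57: 0.3 × 32.4 = 9.72
  58–60: 0.29 × 69.4 = 20.126
  61+: 0.19 × 46.1 = 8.759
Post-stratified estimate = 49.231 → 49.2%.

49.2%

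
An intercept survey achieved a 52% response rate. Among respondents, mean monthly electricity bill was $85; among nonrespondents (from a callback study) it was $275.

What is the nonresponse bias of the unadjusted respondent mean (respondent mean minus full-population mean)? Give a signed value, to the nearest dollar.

Nonresponse fraction = 1 − 0.52 = 0.48.
Bias = (nonresponse fraction) × (respondent mean − nonrespondent mean)
     = 0.48 × (85 − 275) = 0.48 × -190 = -91.2.

-$91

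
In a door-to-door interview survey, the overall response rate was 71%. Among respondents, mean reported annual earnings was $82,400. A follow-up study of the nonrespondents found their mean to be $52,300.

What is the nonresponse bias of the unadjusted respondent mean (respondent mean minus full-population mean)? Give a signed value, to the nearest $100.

Nonresponse fraction = 1 − 0.71 = 0.29.
Bias = (nonresponse fraction) × (respondent mean − nonrespondent mean)
     = 0.29 × (82,400 − 52,300) = 0.29 × 30,100 = 8729.

+$8,700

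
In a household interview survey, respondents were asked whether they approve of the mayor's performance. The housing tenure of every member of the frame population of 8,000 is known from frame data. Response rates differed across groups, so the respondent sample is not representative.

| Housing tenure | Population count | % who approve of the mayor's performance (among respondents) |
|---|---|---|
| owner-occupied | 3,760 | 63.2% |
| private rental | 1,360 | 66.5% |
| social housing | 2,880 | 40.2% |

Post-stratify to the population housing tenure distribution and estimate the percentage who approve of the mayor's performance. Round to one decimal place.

55.5%

Weight each group's respondent value by its population share:
  owner-occupied: (3,760/8,000) × 63.2 = 29.704
  private rental: (1,360/8,000) × 66.5 = 11.305
  social housing: (2,880/8,000) × 40.2 = 14.472
Post-stratified estimate = 55.481 → 55.5%.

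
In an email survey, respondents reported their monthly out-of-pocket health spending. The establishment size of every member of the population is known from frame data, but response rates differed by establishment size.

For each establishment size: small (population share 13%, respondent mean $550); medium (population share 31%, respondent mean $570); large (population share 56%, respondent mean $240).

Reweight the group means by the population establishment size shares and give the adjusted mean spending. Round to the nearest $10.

$380

Reweight to the known establishment size distribution:
  small: 0.13 × 550 = 71.5
  medium: 0.31 × 570 = 176.7
  large: 0.56 × 240 = 134.4
Post-stratified estimate = 382.6 → $380.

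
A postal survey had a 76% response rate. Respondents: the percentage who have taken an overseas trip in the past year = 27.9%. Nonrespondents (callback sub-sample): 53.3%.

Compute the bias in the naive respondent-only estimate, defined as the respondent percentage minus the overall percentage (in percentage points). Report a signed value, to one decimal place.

-6.1 percentage points

Nonresponse fraction = 1 − 0.76 = 0.24.
Bias = (nonresponse fraction) × (respondent percentage − nonrespondent percentage)
     = 0.24 × (27.9 − 53.3) = 0.24 × -25.4 = -6.096.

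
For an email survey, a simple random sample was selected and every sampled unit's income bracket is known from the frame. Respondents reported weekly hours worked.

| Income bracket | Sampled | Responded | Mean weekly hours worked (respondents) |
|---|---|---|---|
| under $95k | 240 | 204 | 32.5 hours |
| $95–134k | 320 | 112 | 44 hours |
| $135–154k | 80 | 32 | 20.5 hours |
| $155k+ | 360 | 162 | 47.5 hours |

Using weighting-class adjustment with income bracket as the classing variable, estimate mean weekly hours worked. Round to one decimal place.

40.6

Response rates by class: under $95k 204/240 = 85%, $95–134k 112/320 = 35%, $135–154k 32/80 = 40%, $155k+ 162/360 = 45%.
Weighting each respondent by the inverse class response rate inflates each class back to its sampled size, so the class weight is n_sampled:
  under $95k: 240 × 32.5 = 7800
  $95–134k: 320 × 44 = 14,080
  $135–154k: 80 × 20.5 = 1640
  $155k+: 360 × 47.5 = 17,100
Adjusted estimate = 40,620 / 1,000 = 40.62 → 40.6.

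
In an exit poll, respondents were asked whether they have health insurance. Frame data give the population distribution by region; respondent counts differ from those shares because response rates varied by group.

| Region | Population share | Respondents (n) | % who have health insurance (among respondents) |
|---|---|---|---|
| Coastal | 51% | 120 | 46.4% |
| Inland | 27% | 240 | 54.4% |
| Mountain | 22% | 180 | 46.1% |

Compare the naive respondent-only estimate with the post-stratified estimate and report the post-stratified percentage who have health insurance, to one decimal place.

Without adjustment, the pooled respondent share is:
  (120/540)×46.4 + (240/540)×54.4 + (180/540)×46.1 = 49.8556%
Post-stratified estimate weights by population shares:
  0.51×46.4 + 0.27×54.4 + 0.22×46.1 = 48.494%

48.5%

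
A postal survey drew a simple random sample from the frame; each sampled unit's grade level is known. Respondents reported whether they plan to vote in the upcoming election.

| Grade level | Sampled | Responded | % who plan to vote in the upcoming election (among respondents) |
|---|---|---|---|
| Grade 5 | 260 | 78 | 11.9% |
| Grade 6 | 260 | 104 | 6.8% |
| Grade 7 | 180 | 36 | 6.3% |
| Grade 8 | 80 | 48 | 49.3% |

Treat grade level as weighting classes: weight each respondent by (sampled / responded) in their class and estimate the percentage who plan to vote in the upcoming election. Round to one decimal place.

Response rates by class: Grade 5 78/260 = 30%, Grade 6 104/260 = 40%, Grade 7 36/180 = 20%, Grade 8 48/80 = 60%.
Each respondent's weight = sampled/responded in their class; summing within a class gives n_sampled, so:
  Grade 5: 260 × 11.9 = 3094
  Grade 6: 260 × 6.8 = 1768
  Grade 7: 180 × 6.3 = 1134
  Grade 8: 80 × 49.3 = 3944
Adjusted estimate = 9940 / 780 = 12.7436 → 12.7%.

12.7%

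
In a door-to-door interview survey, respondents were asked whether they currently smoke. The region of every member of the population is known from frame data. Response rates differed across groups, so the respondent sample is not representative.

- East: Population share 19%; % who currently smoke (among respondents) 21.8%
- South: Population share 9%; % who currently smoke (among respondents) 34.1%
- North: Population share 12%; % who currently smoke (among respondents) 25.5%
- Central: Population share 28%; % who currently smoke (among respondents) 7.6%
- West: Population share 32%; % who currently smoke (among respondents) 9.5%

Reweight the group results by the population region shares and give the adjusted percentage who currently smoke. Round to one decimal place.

15.4%

Reweight to the known region distribution:
  East: 0.19 × 21.8 = 4.142
  South: 0.09 × 34.1 = 3.069
  North: 0.12 × 25.5 = 3.06
  Central: 0.28 × 7.6 = 2.128
  West: 0.32 × 9.5 = 3.04
Post-stratified estimate = 15.439 → 15.4%.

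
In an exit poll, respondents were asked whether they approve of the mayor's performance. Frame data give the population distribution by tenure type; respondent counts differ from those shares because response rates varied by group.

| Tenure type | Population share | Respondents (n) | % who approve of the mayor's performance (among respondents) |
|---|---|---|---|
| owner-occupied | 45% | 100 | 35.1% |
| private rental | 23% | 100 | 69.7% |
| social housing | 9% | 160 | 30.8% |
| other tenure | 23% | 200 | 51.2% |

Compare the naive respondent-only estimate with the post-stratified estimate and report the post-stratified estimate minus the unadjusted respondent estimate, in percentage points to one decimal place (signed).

Without adjustment, the pooled respondent share is:
  (100/560)×35.1 + (100/560)×69.7 + (160/560)×30.8 + (200/560)×51.2 = 45.8%
Post-stratified estimate weights by population shares:
  0.45×35.1 + 0.23×69.7 + 0.09×30.8 + 0.23×51.2 = 46.374%
Difference = 46.374 − 45.8 = 0.574 pp.

+0.6 percentage points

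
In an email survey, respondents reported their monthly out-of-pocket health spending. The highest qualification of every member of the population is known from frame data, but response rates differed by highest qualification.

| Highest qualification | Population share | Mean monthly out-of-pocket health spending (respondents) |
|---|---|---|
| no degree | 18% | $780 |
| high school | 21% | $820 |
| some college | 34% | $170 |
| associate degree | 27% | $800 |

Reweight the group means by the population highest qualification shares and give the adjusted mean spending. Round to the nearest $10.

Reweight to the known highest qualification distribution:
  no degree: 0.18 × 780 = 140.4
  high school: 0.21 × 820 = 172.2
  some college: 0.34 × 170 = 57.8
  associate degree: 0.27 × 800 = 216
Post-stratified estimate = 586.4 → $590.

$590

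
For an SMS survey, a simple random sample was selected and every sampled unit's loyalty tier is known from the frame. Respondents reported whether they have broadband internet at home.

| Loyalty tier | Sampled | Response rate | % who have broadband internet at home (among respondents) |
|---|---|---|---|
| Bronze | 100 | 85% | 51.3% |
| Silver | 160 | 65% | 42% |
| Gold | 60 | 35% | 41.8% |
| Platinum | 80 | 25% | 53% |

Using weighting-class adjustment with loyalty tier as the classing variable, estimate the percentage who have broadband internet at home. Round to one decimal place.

With weight = n_sampled/n_responded per class, the weighted class total is n_sampled:
  Bronze: 100 × 51.3 = 5130
  Silver: 160 × 42 = 6720
  Gold: 60 × 41.8 = 2508
  Platinum: 80 × 53 = 4240
Adjusted estimate = 18,598 / 400 = 46.495 → 46.5%.

46.5%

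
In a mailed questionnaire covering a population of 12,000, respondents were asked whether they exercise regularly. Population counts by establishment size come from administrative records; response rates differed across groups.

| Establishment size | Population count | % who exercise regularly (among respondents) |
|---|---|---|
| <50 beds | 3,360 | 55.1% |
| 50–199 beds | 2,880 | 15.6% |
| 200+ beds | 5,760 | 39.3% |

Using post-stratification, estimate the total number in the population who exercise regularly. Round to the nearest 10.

4,560

Each cell contributes its population count × the respondent rate:
  <50 beds: 3,360 × 55.1% = 1851.36
  50–199 beds: 2,880 × 15.6% = 449.28
  200+ beds: 5,760 × 39.3% = 2263.68
Estimated total = 4564.32 → 4,560.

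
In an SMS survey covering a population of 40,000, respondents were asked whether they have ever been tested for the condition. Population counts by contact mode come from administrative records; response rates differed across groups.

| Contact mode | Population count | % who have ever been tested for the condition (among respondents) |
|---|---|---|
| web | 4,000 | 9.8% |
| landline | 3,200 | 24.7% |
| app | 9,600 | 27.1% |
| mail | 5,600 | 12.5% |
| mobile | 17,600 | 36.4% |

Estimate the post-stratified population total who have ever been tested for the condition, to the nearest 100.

Apply each group's respondent rate to its population count:
  web: 4,000 × 9.8% = 392
  landline: 3,200 × 24.7% = 790.4
  app: 9,600 × 27.1% = 2601.6
  mail: 5,600 × 12.5% = 700
  mobile: 17,600 × 36.4% = 6406.4
Estimated total = 10890.4 → 10,900.

10,900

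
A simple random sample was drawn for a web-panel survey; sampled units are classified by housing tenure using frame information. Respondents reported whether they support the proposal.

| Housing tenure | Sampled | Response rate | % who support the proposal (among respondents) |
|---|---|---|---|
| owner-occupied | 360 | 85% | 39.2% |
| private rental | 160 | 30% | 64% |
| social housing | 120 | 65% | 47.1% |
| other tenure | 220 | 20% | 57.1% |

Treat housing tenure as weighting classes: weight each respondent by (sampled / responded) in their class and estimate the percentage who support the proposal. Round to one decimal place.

49.5%

With weight = n_sampled/n_responded per class, the weighted class total is n_sampled:
  owner-occupied: 360 × 39.2 = 14112
  private rental: 160 × 64 = 10,240
  social housing: 120 × 47.1 = 5652
  other tenure: 220 × 57.1 = 12,562
Adjusted estimate = 42,566 / 860 = 49.4953 → 49.5%.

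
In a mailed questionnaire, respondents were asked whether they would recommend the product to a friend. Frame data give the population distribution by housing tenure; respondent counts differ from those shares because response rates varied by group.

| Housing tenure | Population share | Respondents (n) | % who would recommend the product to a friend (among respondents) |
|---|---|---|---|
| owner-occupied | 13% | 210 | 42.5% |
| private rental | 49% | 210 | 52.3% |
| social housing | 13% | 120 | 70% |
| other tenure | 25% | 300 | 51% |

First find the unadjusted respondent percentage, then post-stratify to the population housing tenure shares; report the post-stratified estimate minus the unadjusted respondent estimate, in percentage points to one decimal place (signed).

+1.1 percentage points

Without adjustment, the pooled respondent share is:
  (210/840)×42.5 + (210/840)×52.3 + (120/840)×70 + (300/840)×51 = 51.9143%
Reweighting by population housing tenure shares:
  0.13×42.5 + 0.49×52.3 + 0.13×70 + 0.25×51 = 53.002%
Difference = 53.002 − 51.9143 = 1.0877 pp.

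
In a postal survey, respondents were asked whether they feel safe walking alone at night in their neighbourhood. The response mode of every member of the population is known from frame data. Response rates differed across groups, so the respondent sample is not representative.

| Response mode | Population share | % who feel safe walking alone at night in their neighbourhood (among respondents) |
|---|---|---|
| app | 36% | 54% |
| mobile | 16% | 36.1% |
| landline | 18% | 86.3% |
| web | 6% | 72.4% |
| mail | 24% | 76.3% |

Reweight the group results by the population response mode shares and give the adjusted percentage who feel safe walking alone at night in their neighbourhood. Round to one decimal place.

Each cell contributes population-share × respondent value:
  app: 0.36 × 54 = 19.44
  mobile: 0.16 × 36.1 = 5.776
  landline: 0.18 × 86.3 = 15.534
  web: 0.06 × 72.4 = 4.344
  mail: 0.24 × 76.3 = 18.312
Post-stratified estimate = 63.406 → 63.4%.

63.4%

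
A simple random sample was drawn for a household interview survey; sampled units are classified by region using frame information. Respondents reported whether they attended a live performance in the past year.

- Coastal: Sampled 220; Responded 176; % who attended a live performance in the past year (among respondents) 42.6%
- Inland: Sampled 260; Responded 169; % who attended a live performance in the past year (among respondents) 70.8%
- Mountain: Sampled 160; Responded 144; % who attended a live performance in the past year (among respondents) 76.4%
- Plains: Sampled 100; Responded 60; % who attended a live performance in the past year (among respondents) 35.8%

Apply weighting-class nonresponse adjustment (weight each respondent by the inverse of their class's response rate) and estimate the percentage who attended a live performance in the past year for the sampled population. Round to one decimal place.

58.9%

Response rates by class: Coastal 176/220 = 80%, Inland 169/260 = 65%, Mountain 144/160 = 90%, Plains 60/100 = 60%.
Inverse-response-rate weighting restores each class to its sampled count, so class totals weight by n_sampled:
  Coastal: 220 × 42.6 = 9372
  Inland: 260 × 70.8 = 18,408
  Mountain: 160 × 76.4 = 12,224
  Plains: 100 × 35.8 = 3580
Adjusted estimate = 43,584 / 740 = 58.8973 → 58.9%.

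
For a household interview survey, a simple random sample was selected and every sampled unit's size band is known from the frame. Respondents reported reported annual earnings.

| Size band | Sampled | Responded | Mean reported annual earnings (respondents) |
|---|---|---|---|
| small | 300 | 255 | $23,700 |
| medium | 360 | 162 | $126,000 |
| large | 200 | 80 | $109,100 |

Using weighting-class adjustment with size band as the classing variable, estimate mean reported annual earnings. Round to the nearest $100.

$86,400

Class response rates: small 255/300 = 85%, medium 162/360 = 45%, large 80/200 = 40%.
Inverse-response-rate weighting restores each class to its sampled count, so class totals weight by n_sampled:
  small: 300 × 23,700 = 7,110,000
  medium: 360 × 126,000 = 45,360,000
  large: 200 × 109,100 = 21,820,000
Adjusted estimate = 74,290,000 / 860 = 86383.7 → $86,400.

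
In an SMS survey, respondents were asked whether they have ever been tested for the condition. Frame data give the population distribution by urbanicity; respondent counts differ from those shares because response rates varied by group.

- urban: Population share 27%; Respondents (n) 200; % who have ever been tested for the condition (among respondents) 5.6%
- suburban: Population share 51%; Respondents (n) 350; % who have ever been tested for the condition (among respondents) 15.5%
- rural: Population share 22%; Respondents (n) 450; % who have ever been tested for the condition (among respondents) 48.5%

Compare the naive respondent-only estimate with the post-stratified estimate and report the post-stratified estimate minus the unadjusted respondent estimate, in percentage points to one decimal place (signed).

Naive respondent-only estimate (weights = respondent counts):
  (200/1000)×5.6 + (350/1000)×15.5 + (450/1000)×48.5 = 28.37%
Reweighting by population urbanicity shares:
  0.27×5.6 + 0.51×15.5 + 0.22×48.5 = 20.087%
Difference = 20.087 − 28.37 = -8.283 pp.

-8.3 percentage points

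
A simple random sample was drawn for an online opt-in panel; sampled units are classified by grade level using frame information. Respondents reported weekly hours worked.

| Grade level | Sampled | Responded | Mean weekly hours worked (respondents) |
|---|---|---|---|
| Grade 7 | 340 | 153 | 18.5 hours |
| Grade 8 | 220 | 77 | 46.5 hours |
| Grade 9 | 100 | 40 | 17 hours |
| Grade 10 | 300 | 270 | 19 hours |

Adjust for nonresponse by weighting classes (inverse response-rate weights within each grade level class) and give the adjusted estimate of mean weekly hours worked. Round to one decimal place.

Response rates by class: Grade 7 153/340 = 45%, Grade 8 77/220 = 35%, Grade 9 40/100 = 40%, Grade 10 270/300 = 90%.
Each respondent's weight = sampled/responded in their class; summing within a class gives n_sampled, so:
  Grade 7: 340 × 18.5 = 6290
  Grade 8: 220 × 46.5 = 10,230
  Grade 9: 100 × 17 = 1700
  Grade 10: 300 × 19 = 5700
Adjusted estimate = 23,920 / 960 = 24.9167 → 24.9.

24.9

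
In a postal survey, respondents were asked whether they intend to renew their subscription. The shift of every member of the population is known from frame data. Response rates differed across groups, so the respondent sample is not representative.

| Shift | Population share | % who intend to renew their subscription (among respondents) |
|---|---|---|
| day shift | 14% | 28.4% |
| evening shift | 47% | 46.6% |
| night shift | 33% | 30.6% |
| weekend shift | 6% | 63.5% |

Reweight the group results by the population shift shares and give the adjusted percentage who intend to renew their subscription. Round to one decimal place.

39.8%

Weight each group's respondent value by its population share:
  day shift: 0.14 × 28.4 = 3.976
  evening shift: 0.47 × 46.6 = 21.902
  night shift: 0.33 × 30.6 = 10.098
  weekend shift: 0.06 × 63.5 = 3.81
Post-stratified estimate = 39.786 → 39.8%.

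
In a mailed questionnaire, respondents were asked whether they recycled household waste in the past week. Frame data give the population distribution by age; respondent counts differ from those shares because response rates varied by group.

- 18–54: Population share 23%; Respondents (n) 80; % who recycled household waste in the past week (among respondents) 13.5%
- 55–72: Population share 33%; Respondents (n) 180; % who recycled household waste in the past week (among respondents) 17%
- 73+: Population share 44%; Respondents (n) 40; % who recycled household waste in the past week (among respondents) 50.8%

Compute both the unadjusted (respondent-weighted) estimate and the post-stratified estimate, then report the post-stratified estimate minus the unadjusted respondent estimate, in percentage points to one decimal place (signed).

+10.5 percentage points

Unadjusted (pooled respondent) estimate weights by respondent counts:
  (80/300)×13.5 + (180/300)×17 + (40/300)×50.8 = 20.5733%
Reweighting by population age shares:
  0.23×13.5 + 0.33×17 + 0.44×50.8 = 31.067%
Difference = 31.067 − 20.5733 = 10.4937 pp.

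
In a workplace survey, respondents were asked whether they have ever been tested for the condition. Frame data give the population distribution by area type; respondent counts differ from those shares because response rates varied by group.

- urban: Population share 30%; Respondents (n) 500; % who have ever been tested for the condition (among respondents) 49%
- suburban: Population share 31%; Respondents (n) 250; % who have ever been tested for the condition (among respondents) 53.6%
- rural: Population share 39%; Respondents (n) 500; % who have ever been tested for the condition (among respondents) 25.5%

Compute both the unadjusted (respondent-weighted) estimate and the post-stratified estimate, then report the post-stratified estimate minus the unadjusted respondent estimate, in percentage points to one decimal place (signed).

Without adjustment, the pooled respondent share is:
  (500/1250)×49 + (250/1250)×53.6 + (500/1250)×25.5 = 40.52%
Post-stratifying to population shares instead:
  0.3×49 + 0.31×53.6 + 0.39×25.5 = 41.261%
Difference = 41.261 − 40.52 = 0.741 pp.

+0.7 percentage points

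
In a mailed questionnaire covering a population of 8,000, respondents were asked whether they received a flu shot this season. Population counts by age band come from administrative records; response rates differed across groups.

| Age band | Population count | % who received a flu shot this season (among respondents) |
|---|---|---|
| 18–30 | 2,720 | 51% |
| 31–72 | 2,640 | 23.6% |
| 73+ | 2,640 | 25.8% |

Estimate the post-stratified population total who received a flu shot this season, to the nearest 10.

2,690

Each cell contributes its population count × the respondent rate:
  18–30: 2,720 × 51% = 1387.2
  31–72: 2,640 × 23.6% = 623.04
  73+: 2,640 × 25.8% = 681.12
Estimated total = 2691.36 → 2,690.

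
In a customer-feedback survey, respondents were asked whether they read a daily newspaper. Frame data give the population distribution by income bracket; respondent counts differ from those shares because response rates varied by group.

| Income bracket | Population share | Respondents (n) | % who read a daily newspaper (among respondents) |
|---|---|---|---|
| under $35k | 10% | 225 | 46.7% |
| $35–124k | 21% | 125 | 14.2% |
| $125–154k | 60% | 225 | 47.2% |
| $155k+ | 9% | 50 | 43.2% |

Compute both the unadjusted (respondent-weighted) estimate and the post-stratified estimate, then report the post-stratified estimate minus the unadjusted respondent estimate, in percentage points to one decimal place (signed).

-0.2 percentage points

Unadjusted (pooled respondent) estimate weights by respondent counts:
  (225/625)×46.7 + (125/625)×14.2 + (225/625)×47.2 + (50/625)×43.2 = 40.1%
Post-stratified estimate weights by population shares:
  0.1×46.7 + 0.21×14.2 + 0.6×47.2 + 0.09×43.2 = 39.86%
Difference = 39.86 − 40.1 = -0.24 pp.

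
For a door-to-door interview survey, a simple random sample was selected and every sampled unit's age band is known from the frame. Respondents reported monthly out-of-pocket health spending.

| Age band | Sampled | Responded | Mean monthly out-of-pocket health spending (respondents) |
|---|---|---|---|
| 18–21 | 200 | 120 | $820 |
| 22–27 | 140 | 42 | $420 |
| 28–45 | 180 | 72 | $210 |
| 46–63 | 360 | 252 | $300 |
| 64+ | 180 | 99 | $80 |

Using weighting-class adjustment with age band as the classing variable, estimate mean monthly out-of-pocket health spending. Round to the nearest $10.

$360

Class response rates: 18–21 120/200 = 60%, 22–27 42/140 = 30%, 28–45 72/180 = 40%, 46–63 252/360 = 70%, 64+ 99/180 = 55%.
With weight = n_sampled/n_responded per class, the weighted class total is n_sampled:
  18–21: 200 × 820 = 164,000
  22–27: 140 × 420 = 58,800
  28–45: 180 × 210 = 37,800
  46–63: 360 × 300 = 108,000
  64+: 180 × 80 = 14,400
Adjusted estimate = 383,000 / 1,060 = 361.321 → $360.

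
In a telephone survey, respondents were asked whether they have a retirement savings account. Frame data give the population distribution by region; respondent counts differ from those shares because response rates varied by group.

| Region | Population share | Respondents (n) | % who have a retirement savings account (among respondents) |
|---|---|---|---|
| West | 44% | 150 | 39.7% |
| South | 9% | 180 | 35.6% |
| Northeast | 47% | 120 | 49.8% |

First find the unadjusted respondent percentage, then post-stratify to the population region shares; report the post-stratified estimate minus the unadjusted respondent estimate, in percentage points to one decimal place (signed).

+3.3 percentage points

Naive respondent-only estimate (weights = respondent counts):
  (150/450)×39.7 + (180/450)×35.6 + (120/450)×49.8 = 40.7533%
Post-stratifying to population shares instead:
  0.44×39.7 + 0.09×35.6 + 0.47×49.8 = 44.078%
Difference = 44.078 − 40.7533 = 3.3247 pp.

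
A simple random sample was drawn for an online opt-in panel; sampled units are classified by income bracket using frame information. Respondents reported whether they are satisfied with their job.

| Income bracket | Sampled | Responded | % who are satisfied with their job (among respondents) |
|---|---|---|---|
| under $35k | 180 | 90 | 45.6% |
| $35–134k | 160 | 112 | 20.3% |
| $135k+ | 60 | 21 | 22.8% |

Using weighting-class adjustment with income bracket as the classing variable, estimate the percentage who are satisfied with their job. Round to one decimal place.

32.1%

Class response rates: under $35k 90/180 = 50%, $35–134k 112/160 = 70%, $135k+ 21/60 = 35%.
Weighting each respondent by the inverse class response rate inflates each class back to its sampled size, so the class weight is n_sampled:
  under $35k: 180 × 45.6 = 8208
  $35–134k: 160 × 20.3 = 3248
  $135k+: 60 × 22.8 = 1368
Adjusted estimate = 12,824 / 400 = 32.06 → 32.1%.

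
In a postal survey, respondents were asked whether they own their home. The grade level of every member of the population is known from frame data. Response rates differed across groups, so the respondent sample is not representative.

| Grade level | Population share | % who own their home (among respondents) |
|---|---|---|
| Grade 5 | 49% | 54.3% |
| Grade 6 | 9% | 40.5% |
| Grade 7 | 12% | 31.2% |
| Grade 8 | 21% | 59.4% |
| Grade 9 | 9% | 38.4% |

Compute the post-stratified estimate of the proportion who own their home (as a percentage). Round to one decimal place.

49.9%

Each cell contributes population-share × respondent value:
  Grade 5: 0.49 × 54.3 = 26.607
  Grade 6: 0.09 × 40.5 = 3.645
  Grade 7: 0.12 × 31.2 = 3.744
  Grade 8: 0.21 × 59.4 = 12.474
  Grade 9: 0.09 × 38.4 = 3.456
Post-stratified estimate = 49.926 → 49.9%.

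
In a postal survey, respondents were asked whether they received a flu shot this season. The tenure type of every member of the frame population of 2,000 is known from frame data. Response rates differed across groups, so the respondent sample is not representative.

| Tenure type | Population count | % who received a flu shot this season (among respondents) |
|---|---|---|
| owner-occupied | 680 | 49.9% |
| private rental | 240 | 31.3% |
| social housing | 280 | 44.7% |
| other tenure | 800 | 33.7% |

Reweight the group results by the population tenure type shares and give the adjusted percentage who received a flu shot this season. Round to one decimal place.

Post-stratification weights by population share, not respondent share:
  owner-occupied: (680/2,000) × 49.9 = 16.966
  private rental: (240/2,000) × 31.3 = 3.756
  social housing: (280/2,000) × 44.7 = 6.258
  other tenure: (800/2,000) × 33.7 = 13.48
Post-stratified estimate = 40.46 → 40.5%.

40.5%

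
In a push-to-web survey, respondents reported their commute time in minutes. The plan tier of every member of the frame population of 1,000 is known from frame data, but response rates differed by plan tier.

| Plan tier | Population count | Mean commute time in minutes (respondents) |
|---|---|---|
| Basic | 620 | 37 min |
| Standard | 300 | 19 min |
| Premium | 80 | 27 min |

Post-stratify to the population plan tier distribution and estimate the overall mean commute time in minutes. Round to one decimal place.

30.8

Post-stratification weights by population share, not respondent share:
  Basic: (620/1,000) × 37 = 22.94
  Standard: (300/1,000) × 19 = 5.7
  Premium: (80/1,000) × 27 = 2.16
Post-stratified estimate = 30.8 → 30.8.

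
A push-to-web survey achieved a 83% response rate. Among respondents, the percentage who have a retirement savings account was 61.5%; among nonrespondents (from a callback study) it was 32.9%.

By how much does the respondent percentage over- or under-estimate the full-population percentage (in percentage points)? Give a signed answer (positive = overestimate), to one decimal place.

Nonresponse fraction = 1 − 0.83 = 0.17.
Bias = (nonresponse fraction) × (respondent percentage − nonrespondent percentage)
     = 0.17 × (61.5 − 32.9) = 0.17 × 28.6 = 4.862.

+4.9 percentage points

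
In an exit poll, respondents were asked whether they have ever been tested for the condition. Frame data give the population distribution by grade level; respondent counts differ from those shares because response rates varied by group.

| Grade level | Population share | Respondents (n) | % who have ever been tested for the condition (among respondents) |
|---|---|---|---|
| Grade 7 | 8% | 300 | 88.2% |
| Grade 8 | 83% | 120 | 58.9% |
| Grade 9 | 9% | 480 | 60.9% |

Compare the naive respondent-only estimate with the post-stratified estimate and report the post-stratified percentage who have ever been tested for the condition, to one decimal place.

Without adjustment, the pooled respondent share is:
  (300/900)×88.2 + (120/900)×58.9 + (480/900)×60.9 = 69.7333%
Reweighting by population grade level shares:
  0.08×88.2 + 0.83×58.9 + 0.09×60.9 = 61.424%

61.4%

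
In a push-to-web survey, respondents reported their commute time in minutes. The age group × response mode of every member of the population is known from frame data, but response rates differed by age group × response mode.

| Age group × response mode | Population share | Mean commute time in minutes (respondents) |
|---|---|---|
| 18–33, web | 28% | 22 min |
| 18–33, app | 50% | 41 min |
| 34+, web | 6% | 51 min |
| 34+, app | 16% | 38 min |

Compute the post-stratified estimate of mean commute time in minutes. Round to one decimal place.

35.8

Weight each group's respondent value by its population share:
  18–33, web: 0.28 × 22 = 6.16
  18–33, app: 0.5 × 41 = 20.5
  34+, web: 0.06 × 51 = 3.06
  34+, app: 0.16 × 38 = 6.08
Post-stratified estimate = 35.8 → 35.8.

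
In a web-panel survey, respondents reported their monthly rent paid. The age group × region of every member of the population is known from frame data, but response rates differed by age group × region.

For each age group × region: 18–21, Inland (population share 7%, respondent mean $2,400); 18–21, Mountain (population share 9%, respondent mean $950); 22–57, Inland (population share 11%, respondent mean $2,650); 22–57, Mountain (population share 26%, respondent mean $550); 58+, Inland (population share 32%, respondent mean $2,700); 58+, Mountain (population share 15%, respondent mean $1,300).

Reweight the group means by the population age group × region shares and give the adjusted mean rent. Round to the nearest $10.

Reweight to the known age group × region distribution:
  18–21, Inland: 0.07 × 2400 = 168
  18–21, Mountain: 0.09 × 950 = 85.5
  22–57, Inland: 0.11 × 2650 = 291.5
  22–57, Mountain: 0.26 × 550 = 143
  58+, Inland: 0.32 × 2700 = 864
  58+, Mountain: 0.15 × 1300 = 195
Post-stratified estimate = 1747 → $1,750.

$1,750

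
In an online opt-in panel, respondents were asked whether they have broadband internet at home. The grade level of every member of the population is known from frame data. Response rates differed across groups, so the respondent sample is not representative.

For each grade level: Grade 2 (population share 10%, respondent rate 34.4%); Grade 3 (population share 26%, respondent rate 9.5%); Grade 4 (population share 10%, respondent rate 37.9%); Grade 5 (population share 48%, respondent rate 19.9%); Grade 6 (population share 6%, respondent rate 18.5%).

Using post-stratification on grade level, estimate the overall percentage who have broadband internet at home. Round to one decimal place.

20.4%

Post-stratification weights by population share, not respondent share:
  Grade 2: 0.1 × 34.4 = 3.44
  Grade 3: 0.26 × 9.5 = 2.47
  Grade 4: 0.1 × 37.9 = 3.79
  Grade 5: 0.48 × 19.9 = 9.552
  Grade 6: 0.06 × 18.5 = 1.11
Post-stratified estimate = 20.362 → 20.4%.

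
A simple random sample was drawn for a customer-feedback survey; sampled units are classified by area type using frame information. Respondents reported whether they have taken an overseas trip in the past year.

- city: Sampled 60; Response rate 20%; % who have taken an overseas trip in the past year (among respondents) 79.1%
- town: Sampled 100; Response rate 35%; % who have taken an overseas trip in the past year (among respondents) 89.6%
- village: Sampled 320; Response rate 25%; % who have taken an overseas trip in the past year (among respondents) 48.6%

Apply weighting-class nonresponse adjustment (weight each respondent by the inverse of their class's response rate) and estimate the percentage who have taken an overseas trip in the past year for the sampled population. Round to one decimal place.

Inverse-response-rate weighting restores each class to its sampled count, so class totals weight by n_sampled:
  city: 60 × 79.1 = 4746
  town: 100 × 89.6 = 8960
  village: 320 × 48.6 = 15,552
Adjusted estimate = 29,258 / 480 = 60.9542 → 61.0%.

61.0%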